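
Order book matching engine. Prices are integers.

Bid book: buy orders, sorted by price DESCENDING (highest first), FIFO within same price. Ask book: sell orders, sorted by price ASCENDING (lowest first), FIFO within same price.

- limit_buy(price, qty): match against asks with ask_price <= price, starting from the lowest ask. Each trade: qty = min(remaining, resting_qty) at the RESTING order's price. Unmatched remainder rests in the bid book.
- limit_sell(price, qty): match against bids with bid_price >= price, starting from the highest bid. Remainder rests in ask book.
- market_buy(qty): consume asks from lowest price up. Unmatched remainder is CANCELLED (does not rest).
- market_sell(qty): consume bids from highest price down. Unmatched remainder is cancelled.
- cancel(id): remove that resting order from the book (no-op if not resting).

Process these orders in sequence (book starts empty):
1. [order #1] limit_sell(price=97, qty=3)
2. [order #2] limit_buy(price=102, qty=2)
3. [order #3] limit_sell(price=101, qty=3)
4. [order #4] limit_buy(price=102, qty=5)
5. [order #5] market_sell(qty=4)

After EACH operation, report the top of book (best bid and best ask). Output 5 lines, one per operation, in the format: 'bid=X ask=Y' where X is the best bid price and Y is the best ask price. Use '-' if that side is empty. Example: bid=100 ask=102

After op 1 [order #1] limit_sell(price=97, qty=3): fills=none; bids=[-] asks=[#1:3@97]
After op 2 [order #2] limit_buy(price=102, qty=2): fills=#2x#1:2@97; bids=[-] asks=[#1:1@97]
After op 3 [order #3] limit_sell(price=101, qty=3): fills=none; bids=[-] asks=[#1:1@97 #3:3@101]
After op 4 [order #4] limit_buy(price=102, qty=5): fills=#4x#1:1@97 #4x#3:3@101; bids=[#4:1@102] asks=[-]
After op 5 [order #5] market_sell(qty=4): fills=#4x#5:1@102; bids=[-] asks=[-]

Answer: bid=- ask=97
bid=- ask=97
bid=- ask=97
bid=102 ask=-
bid=- ask=-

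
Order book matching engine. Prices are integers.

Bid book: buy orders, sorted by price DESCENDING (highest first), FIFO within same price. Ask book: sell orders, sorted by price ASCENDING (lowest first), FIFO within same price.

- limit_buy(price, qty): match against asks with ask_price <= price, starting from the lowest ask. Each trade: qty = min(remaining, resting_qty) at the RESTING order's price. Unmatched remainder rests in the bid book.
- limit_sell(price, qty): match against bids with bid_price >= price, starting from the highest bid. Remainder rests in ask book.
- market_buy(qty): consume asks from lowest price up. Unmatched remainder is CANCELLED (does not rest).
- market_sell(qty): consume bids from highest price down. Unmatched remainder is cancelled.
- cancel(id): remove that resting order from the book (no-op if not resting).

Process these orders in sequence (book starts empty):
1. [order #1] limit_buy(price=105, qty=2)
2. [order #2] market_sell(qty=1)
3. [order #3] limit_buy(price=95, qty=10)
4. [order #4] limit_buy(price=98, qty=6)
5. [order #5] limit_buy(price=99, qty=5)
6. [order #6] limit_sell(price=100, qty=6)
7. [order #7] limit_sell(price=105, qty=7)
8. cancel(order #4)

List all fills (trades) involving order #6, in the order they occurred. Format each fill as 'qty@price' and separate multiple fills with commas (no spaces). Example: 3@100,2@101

Answer: 1@105

Derivation:
After op 1 [order #1] limit_buy(price=105, qty=2): fills=none; bids=[#1:2@105] asks=[-]
After op 2 [order #2] market_sell(qty=1): fills=#1x#2:1@105; bids=[#1:1@105] asks=[-]
After op 3 [order #3] limit_buy(price=95, qty=10): fills=none; bids=[#1:1@105 #3:10@95] asks=[-]
After op 4 [order #4] limit_buy(price=98, qty=6): fills=none; bids=[#1:1@105 #4:6@98 #3:10@95] asks=[-]
After op 5 [order #5] limit_buy(price=99, qty=5): fills=none; bids=[#1:1@105 #5:5@99 #4:6@98 #3:10@95] asks=[-]
After op 6 [order #6] limit_sell(price=100, qty=6): fills=#1x#6:1@105; bids=[#5:5@99 #4:6@98 #3:10@95] asks=[#6:5@100]
After op 7 [order #7] limit_sell(price=105, qty=7): fills=none; bids=[#5:5@99 #4:6@98 #3:10@95] asks=[#6:5@100 #7:7@105]
After op 8 cancel(order #4): fills=none; bids=[#5:5@99 #3:10@95] asks=[#6:5@100 #7:7@105]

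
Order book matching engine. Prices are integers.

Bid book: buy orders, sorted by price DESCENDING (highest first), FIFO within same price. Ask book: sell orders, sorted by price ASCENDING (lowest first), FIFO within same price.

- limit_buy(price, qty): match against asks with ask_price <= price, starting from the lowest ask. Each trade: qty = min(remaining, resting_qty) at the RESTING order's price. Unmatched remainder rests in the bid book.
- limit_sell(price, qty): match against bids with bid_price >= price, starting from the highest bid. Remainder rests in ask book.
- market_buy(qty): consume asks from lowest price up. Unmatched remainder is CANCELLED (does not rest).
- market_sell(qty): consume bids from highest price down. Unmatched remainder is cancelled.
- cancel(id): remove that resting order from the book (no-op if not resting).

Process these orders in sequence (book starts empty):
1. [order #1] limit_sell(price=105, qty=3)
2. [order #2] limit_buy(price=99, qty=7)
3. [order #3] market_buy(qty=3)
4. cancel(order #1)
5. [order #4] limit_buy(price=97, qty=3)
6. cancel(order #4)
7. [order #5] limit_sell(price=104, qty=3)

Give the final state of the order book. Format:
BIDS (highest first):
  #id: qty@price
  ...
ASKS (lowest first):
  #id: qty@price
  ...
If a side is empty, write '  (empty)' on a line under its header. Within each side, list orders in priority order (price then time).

Answer: BIDS (highest first):
  #2: 7@99
ASKS (lowest first):
  #5: 3@104

Derivation:
After op 1 [order #1] limit_sell(price=105, qty=3): fills=none; bids=[-] asks=[#1:3@105]
After op 2 [order #2] limit_buy(price=99, qty=7): fills=none; bids=[#2:7@99] asks=[#1:3@105]
After op 3 [order #3] market_buy(qty=3): fills=#3x#1:3@105; bids=[#2:7@99] asks=[-]
After op 4 cancel(order #1): fills=none; bids=[#2:7@99] asks=[-]
After op 5 [order #4] limit_buy(price=97, qty=3): fills=none; bids=[#2:7@99 #4:3@97] asks=[-]
After op 6 cancel(order #4): fills=none; bids=[#2:7@99] asks=[-]
After op 7 [order #5] limit_sell(price=104, qty=3): fills=none; bids=[#2:7@99] asks=[#5:3@104]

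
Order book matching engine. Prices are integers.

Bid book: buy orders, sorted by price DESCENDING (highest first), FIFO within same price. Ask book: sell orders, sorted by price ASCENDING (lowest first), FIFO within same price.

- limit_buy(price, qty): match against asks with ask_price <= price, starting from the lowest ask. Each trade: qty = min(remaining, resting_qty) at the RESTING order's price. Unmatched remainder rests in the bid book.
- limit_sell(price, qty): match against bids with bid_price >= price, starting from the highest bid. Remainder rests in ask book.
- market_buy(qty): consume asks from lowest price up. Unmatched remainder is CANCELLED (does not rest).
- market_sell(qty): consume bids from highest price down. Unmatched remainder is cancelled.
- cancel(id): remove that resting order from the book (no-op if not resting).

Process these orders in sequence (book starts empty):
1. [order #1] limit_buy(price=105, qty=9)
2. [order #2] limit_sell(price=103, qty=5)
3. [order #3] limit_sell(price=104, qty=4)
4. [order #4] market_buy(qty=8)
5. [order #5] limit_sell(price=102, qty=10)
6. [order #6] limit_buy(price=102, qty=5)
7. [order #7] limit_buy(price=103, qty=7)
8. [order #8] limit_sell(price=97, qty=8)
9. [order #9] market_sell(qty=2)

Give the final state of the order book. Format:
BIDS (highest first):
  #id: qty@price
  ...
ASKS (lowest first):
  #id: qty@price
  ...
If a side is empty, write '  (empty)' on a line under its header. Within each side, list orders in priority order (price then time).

Answer: BIDS (highest first):
  (empty)
ASKS (lowest first):
  #8: 6@97

Derivation:
After op 1 [order #1] limit_buy(price=105, qty=9): fills=none; bids=[#1:9@105] asks=[-]
After op 2 [order #2] limit_sell(price=103, qty=5): fills=#1x#2:5@105; bids=[#1:4@105] asks=[-]
After op 3 [order #3] limit_sell(price=104, qty=4): fills=#1x#3:4@105; bids=[-] asks=[-]
After op 4 [order #4] market_buy(qty=8): fills=none; bids=[-] asks=[-]
After op 5 [order #5] limit_sell(price=102, qty=10): fills=none; bids=[-] asks=[#5:10@102]
After op 6 [order #6] limit_buy(price=102, qty=5): fills=#6x#5:5@102; bids=[-] asks=[#5:5@102]
After op 7 [order #7] limit_buy(price=103, qty=7): fills=#7x#5:5@102; bids=[#7:2@103] asks=[-]
After op 8 [order #8] limit_sell(price=97, qty=8): fills=#7x#8:2@103; bids=[-] asks=[#8:6@97]
After op 9 [order #9] market_sell(qty=2): fills=none; bids=[-] asks=[#8:6@97]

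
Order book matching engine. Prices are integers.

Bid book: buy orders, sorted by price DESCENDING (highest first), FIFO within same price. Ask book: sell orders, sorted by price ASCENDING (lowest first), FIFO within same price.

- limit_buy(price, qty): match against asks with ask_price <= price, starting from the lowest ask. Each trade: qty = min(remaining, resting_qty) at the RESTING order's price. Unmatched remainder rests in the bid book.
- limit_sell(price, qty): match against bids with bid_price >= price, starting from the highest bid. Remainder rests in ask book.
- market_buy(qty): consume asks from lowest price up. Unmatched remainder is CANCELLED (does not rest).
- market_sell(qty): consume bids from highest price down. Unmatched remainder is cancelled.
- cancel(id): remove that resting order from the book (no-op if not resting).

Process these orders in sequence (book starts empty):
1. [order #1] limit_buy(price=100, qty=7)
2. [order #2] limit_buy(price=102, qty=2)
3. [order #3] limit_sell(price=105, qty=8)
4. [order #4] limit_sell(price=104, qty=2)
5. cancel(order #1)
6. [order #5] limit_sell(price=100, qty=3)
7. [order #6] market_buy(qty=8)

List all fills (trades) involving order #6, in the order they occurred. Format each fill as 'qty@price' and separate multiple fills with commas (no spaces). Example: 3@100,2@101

Answer: 1@100,2@104,5@105

Derivation:
After op 1 [order #1] limit_buy(price=100, qty=7): fills=none; bids=[#1:7@100] asks=[-]
After op 2 [order #2] limit_buy(price=102, qty=2): fills=none; bids=[#2:2@102 #1:7@100] asks=[-]
After op 3 [order #3] limit_sell(price=105, qty=8): fills=none; bids=[#2:2@102 #1:7@100] asks=[#3:8@105]
After op 4 [order #4] limit_sell(price=104, qty=2): fills=none; bids=[#2:2@102 #1:7@100] asks=[#4:2@104 #3:8@105]
After op 5 cancel(order #1): fills=none; bids=[#2:2@102] asks=[#4:2@104 #3:8@105]
After op 6 [order #5] limit_sell(price=100, qty=3): fills=#2x#5:2@102; bids=[-] asks=[#5:1@100 #4:2@104 #3:8@105]
After op 7 [order #6] market_buy(qty=8): fills=#6x#5:1@100 #6x#4:2@104 #6x#3:5@105; bids=[-] asks=[#3:3@105]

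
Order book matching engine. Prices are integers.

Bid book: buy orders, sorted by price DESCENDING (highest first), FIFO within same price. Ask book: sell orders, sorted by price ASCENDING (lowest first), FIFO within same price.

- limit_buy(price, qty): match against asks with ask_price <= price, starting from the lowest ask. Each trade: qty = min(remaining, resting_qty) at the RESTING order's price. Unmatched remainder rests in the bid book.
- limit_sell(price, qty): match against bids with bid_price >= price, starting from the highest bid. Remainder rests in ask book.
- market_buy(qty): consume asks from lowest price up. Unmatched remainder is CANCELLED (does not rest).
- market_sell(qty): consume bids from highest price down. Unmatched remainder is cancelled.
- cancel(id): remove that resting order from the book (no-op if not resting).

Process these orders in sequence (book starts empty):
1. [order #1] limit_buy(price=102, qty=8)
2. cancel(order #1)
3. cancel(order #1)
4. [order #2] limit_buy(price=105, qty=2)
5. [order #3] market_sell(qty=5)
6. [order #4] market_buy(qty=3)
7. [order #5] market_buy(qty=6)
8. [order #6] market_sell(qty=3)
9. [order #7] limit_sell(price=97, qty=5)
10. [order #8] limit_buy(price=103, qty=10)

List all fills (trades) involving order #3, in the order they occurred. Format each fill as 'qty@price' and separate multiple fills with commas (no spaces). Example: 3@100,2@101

After op 1 [order #1] limit_buy(price=102, qty=8): fills=none; bids=[#1:8@102] asks=[-]
After op 2 cancel(order #1): fills=none; bids=[-] asks=[-]
After op 3 cancel(order #1): fills=none; bids=[-] asks=[-]
After op 4 [order #2] limit_buy(price=105, qty=2): fills=none; bids=[#2:2@105] asks=[-]
After op 5 [order #3] market_sell(qty=5): fills=#2x#3:2@105; bids=[-] asks=[-]
After op 6 [order #4] market_buy(qty=3): fills=none; bids=[-] asks=[-]
After op 7 [order #5] market_buy(qty=6): fills=none; bids=[-] asks=[-]
After op 8 [order #6] market_sell(qty=3): fills=none; bids=[-] asks=[-]
After op 9 [order #7] limit_sell(price=97, qty=5): fills=none; bids=[-] asks=[#7:5@97]
After op 10 [order #8] limit_buy(price=103, qty=10): fills=#8x#7:5@97; bids=[#8:5@103] asks=[-]

Answer: 2@105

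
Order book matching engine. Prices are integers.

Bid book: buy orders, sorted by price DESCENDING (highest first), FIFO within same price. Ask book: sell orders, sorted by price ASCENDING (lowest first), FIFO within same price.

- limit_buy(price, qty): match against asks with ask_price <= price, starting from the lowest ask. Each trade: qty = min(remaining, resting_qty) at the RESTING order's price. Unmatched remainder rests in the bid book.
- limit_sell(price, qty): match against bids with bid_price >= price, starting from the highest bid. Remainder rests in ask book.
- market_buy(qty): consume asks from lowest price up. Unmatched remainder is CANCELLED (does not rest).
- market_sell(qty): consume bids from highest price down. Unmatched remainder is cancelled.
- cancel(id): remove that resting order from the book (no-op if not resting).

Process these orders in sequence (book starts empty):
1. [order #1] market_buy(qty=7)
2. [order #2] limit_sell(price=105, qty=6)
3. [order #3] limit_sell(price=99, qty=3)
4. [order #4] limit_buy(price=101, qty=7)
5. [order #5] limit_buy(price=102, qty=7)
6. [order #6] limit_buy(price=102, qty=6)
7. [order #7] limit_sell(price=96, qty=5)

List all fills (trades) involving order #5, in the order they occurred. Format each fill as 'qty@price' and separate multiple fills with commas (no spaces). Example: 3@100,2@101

Answer: 5@102

Derivation:
After op 1 [order #1] market_buy(qty=7): fills=none; bids=[-] asks=[-]
After op 2 [order #2] limit_sell(price=105, qty=6): fills=none; bids=[-] asks=[#2:6@105]
After op 3 [order #3] limit_sell(price=99, qty=3): fills=none; bids=[-] asks=[#3:3@99 #2:6@105]
After op 4 [order #4] limit_buy(price=101, qty=7): fills=#4x#3:3@99; bids=[#4:4@101] asks=[#2:6@105]
After op 5 [order #5] limit_buy(price=102, qty=7): fills=none; bids=[#5:7@102 #4:4@101] asks=[#2:6@105]
After op 6 [order #6] limit_buy(price=102, qty=6): fills=none; bids=[#5:7@102 #6:6@102 #4:4@101] asks=[#2:6@105]
After op 7 [order #7] limit_sell(price=96, qty=5): fills=#5x#7:5@102; bids=[#5:2@102 #6:6@102 #4:4@101] asks=[#2:6@105]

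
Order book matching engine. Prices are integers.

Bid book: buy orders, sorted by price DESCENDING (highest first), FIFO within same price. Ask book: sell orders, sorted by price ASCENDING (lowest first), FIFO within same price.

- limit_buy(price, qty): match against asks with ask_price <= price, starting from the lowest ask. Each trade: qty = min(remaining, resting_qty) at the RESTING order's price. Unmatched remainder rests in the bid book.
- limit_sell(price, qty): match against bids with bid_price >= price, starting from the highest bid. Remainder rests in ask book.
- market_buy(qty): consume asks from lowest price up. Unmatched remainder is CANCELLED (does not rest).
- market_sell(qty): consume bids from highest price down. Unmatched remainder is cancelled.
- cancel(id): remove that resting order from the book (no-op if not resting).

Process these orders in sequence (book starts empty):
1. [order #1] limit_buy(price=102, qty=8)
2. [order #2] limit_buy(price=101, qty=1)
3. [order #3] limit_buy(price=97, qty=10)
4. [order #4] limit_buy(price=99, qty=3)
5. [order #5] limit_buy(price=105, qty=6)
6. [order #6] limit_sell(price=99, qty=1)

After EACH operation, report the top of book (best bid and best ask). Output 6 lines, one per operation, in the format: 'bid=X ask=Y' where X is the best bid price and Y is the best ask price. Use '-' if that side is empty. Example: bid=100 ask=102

After op 1 [order #1] limit_buy(price=102, qty=8): fills=none; bids=[#1:8@102] asks=[-]
After op 2 [order #2] limit_buy(price=101, qty=1): fills=none; bids=[#1:8@102 #2:1@101] asks=[-]
After op 3 [order #3] limit_buy(price=97, qty=10): fills=none; bids=[#1:8@102 #2:1@101 #3:10@97] asks=[-]
After op 4 [order #4] limit_buy(price=99, qty=3): fills=none; bids=[#1:8@102 #2:1@101 #4:3@99 #3:10@97] asks=[-]
After op 5 [order #5] limit_buy(price=105, qty=6): fills=none; bids=[#5:6@105 #1:8@102 #2:1@101 #4:3@99 #3:10@97] asks=[-]
After op 6 [order #6] limit_sell(price=99, qty=1): fills=#5x#6:1@105; bids=[#5:5@105 #1:8@102 #2:1@101 #4:3@99 #3:10@97] asks=[-]

Answer: bid=102 ask=-
bid=102 ask=-
bid=102 ask=-
bid=102 ask=-
bid=105 ask=-
bid=105 ask=-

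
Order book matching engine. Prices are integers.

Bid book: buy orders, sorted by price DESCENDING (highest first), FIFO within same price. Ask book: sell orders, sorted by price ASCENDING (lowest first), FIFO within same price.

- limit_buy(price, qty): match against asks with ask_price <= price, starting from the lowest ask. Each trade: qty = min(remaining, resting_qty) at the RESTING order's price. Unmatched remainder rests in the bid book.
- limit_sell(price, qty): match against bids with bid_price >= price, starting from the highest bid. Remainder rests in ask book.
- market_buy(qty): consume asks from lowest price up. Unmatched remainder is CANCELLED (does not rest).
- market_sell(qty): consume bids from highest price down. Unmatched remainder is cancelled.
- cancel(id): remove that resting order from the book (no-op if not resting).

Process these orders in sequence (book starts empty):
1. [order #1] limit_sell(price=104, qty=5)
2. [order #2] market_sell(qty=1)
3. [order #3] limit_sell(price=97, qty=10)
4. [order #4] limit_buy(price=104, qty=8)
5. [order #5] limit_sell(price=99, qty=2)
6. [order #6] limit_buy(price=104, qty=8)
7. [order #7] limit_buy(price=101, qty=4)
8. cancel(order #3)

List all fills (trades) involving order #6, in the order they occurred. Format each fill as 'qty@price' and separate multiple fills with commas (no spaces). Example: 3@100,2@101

After op 1 [order #1] limit_sell(price=104, qty=5): fills=none; bids=[-] asks=[#1:5@104]
After op 2 [order #2] market_sell(qty=1): fills=none; bids=[-] asks=[#1:5@104]
After op 3 [order #3] limit_sell(price=97, qty=10): fills=none; bids=[-] asks=[#3:10@97 #1:5@104]
After op 4 [order #4] limit_buy(price=104, qty=8): fills=#4x#3:8@97; bids=[-] asks=[#3:2@97 #1:5@104]
After op 5 [order #5] limit_sell(price=99, qty=2): fills=none; bids=[-] asks=[#3:2@97 #5:2@99 #1:5@104]
After op 6 [order #6] limit_buy(price=104, qty=8): fills=#6x#3:2@97 #6x#5:2@99 #6x#1:4@104; bids=[-] asks=[#1:1@104]
After op 7 [order #7] limit_buy(price=101, qty=4): fills=none; bids=[#7:4@101] asks=[#1:1@104]
After op 8 cancel(order #3): fills=none; bids=[#7:4@101] asks=[#1:1@104]

Answer: 2@97,2@99,4@104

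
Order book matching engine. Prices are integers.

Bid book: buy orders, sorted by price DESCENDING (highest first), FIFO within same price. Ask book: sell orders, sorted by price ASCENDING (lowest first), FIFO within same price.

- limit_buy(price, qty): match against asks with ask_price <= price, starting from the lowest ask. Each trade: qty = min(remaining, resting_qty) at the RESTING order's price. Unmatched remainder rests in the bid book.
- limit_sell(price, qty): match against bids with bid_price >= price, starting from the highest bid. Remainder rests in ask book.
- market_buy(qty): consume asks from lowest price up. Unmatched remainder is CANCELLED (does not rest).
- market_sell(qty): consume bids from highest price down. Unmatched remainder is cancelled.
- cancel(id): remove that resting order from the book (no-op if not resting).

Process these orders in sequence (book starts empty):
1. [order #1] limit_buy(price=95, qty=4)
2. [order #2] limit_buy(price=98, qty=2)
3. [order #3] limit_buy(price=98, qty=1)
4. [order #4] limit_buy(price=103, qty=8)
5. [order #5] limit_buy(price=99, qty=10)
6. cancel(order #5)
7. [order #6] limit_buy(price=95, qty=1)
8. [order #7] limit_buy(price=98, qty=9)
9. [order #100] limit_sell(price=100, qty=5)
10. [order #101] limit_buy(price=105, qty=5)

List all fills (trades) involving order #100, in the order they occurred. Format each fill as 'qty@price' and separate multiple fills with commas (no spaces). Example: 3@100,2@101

Answer: 5@103

Derivation:
After op 1 [order #1] limit_buy(price=95, qty=4): fills=none; bids=[#1:4@95] asks=[-]
After op 2 [order #2] limit_buy(price=98, qty=2): fills=none; bids=[#2:2@98 #1:4@95] asks=[-]
After op 3 [order #3] limit_buy(price=98, qty=1): fills=none; bids=[#2:2@98 #3:1@98 #1:4@95] asks=[-]
After op 4 [order #4] limit_buy(price=103, qty=8): fills=none; bids=[#4:8@103 #2:2@98 #3:1@98 #1:4@95] asks=[-]
After op 5 [order #5] limit_buy(price=99, qty=10): fills=none; bids=[#4:8@103 #5:10@99 #2:2@98 #3:1@98 #1:4@95] asks=[-]
After op 6 cancel(order #5): fills=none; bids=[#4:8@103 #2:2@98 #3:1@98 #1:4@95] asks=[-]
After op 7 [order #6] limit_buy(price=95, qty=1): fills=none; bids=[#4:8@103 #2:2@98 #3:1@98 #1:4@95 #6:1@95] asks=[-]
After op 8 [order #7] limit_buy(price=98, qty=9): fills=none; bids=[#4:8@103 #2:2@98 #3:1@98 #7:9@98 #1:4@95 #6:1@95] asks=[-]
After op 9 [order #100] limit_sell(price=100, qty=5): fills=#4x#100:5@103; bids=[#4:3@103 #2:2@98 #3:1@98 #7:9@98 #1:4@95 #6:1@95] asks=[-]
After op 10 [order #101] limit_buy(price=105, qty=5): fills=none; bids=[#101:5@105 #4:3@103 #2:2@98 #3:1@98 #7:9@98 #1:4@95 #6:1@95] asks=[-]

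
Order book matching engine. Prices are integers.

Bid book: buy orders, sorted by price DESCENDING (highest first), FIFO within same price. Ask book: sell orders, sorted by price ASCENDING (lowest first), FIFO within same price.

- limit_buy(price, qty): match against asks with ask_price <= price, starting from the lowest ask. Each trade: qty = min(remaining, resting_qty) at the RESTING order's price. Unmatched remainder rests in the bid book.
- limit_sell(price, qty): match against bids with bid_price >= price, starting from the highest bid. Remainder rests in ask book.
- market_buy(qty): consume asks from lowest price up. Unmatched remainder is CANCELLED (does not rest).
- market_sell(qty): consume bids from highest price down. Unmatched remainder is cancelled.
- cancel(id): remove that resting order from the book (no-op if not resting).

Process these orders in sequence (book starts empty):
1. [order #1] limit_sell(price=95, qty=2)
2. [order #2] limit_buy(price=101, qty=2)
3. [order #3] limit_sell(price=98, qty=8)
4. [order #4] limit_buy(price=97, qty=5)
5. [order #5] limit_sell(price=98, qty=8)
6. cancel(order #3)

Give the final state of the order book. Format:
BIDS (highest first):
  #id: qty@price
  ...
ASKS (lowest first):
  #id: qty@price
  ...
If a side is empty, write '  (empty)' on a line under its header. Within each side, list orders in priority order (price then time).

Answer: BIDS (highest first):
  #4: 5@97
ASKS (lowest first):
  #5: 8@98

Derivation:
After op 1 [order #1] limit_sell(price=95, qty=2): fills=none; bids=[-] asks=[#1:2@95]
After op 2 [order #2] limit_buy(price=101, qty=2): fills=#2x#1:2@95; bids=[-] asks=[-]
After op 3 [order #3] limit_sell(price=98, qty=8): fills=none; bids=[-] asks=[#3:8@98]
After op 4 [order #4] limit_buy(price=97, qty=5): fills=none; bids=[#4:5@97] asks=[#3:8@98]
After op 5 [order #5] limit_sell(price=98, qty=8): fills=none; bids=[#4:5@97] asks=[#3:8@98 #5:8@98]
After op 6 cancel(order #3): fills=none; bids=[#4:5@97] asks=[#5:8@98]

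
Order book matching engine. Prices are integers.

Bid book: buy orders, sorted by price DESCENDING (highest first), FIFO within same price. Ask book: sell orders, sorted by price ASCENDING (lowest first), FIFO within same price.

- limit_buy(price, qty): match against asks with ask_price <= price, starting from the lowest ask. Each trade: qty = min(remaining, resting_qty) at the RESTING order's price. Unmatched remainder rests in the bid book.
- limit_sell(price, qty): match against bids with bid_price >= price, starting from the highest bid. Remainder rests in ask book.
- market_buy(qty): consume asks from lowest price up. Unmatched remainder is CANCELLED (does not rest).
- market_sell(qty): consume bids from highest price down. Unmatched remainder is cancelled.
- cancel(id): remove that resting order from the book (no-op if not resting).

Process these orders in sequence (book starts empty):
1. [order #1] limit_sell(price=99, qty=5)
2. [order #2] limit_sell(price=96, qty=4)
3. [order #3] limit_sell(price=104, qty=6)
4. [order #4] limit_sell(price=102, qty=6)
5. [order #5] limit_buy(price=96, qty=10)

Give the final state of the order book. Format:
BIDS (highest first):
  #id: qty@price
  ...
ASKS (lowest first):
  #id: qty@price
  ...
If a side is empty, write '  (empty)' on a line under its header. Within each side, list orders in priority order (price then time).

Answer: BIDS (highest first):
  #5: 6@96
ASKS (lowest first):
  #1: 5@99
  #4: 6@102
  #3: 6@104

Derivation:
After op 1 [order #1] limit_sell(price=99, qty=5): fills=none; bids=[-] asks=[#1:5@99]
After op 2 [order #2] limit_sell(price=96, qty=4): fills=none; bids=[-] asks=[#2:4@96 #1:5@99]
After op 3 [order #3] limit_sell(price=104, qty=6): fills=none; bids=[-] asks=[#2:4@96 #1:5@99 #3:6@104]
After op 4 [order #4] limit_sell(price=102, qty=6): fills=none; bids=[-] asks=[#2:4@96 #1:5@99 #4:6@102 #3:6@104]
After op 5 [order #5] limit_buy(price=96, qty=10): fills=#5x#2:4@96; bids=[#5:6@96] asks=[#1:5@99 #4:6@102 #3:6@104]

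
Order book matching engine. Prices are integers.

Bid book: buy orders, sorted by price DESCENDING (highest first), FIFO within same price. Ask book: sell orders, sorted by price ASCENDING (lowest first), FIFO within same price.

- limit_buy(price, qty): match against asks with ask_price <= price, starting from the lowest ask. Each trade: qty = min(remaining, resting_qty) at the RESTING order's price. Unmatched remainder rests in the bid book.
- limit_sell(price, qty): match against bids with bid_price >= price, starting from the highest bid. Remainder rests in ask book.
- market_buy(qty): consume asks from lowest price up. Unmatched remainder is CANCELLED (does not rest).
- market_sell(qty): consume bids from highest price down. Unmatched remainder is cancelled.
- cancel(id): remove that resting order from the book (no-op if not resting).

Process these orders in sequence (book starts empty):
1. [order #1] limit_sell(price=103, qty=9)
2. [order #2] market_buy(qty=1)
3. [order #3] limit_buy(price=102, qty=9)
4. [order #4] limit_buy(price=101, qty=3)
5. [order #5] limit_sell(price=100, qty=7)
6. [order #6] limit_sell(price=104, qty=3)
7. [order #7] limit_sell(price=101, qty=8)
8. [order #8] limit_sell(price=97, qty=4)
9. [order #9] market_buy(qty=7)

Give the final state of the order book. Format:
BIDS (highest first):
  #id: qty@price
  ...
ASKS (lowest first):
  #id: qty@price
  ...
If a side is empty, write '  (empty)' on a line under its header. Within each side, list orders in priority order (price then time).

After op 1 [order #1] limit_sell(price=103, qty=9): fills=none; bids=[-] asks=[#1:9@103]
After op 2 [order #2] market_buy(qty=1): fills=#2x#1:1@103; bids=[-] asks=[#1:8@103]
After op 3 [order #3] limit_buy(price=102, qty=9): fills=none; bids=[#3:9@102] asks=[#1:8@103]
After op 4 [order #4] limit_buy(price=101, qty=3): fills=none; bids=[#3:9@102 #4:3@101] asks=[#1:8@103]
After op 5 [order #5] limit_sell(price=100, qty=7): fills=#3x#5:7@102; bids=[#3:2@102 #4:3@101] asks=[#1:8@103]
After op 6 [order #6] limit_sell(price=104, qty=3): fills=none; bids=[#3:2@102 #4:3@101] asks=[#1:8@103 #6:3@104]
After op 7 [order #7] limit_sell(price=101, qty=8): fills=#3x#7:2@102 #4x#7:3@101; bids=[-] asks=[#7:3@101 #1:8@103 #6:3@104]
After op 8 [order #8] limit_sell(price=97, qty=4): fills=none; bids=[-] asks=[#8:4@97 #7:3@101 #1:8@103 #6:3@104]
After op 9 [order #9] market_buy(qty=7): fills=#9x#8:4@97 #9x#7:3@101; bids=[-] asks=[#1:8@103 #6:3@104]

Answer: BIDS (highest first):
  (empty)
ASKS (lowest first):
  #1: 8@103
  #6: 3@104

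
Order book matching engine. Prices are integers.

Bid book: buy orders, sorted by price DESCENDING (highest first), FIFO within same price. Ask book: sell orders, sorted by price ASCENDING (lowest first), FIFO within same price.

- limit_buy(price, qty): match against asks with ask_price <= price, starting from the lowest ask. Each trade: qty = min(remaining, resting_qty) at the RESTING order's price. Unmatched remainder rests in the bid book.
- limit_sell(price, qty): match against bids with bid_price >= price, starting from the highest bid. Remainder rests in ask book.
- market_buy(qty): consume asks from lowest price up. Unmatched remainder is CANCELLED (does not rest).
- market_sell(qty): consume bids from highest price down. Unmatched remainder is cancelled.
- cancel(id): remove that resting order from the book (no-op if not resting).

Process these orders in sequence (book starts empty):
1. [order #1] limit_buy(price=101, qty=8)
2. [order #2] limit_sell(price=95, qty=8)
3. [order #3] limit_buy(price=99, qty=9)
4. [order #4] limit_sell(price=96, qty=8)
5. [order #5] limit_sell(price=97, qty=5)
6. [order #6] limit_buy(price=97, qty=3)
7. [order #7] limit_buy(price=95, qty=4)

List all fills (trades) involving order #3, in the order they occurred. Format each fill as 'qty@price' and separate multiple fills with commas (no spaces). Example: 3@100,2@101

Answer: 8@99,1@99

Derivation:
After op 1 [order #1] limit_buy(price=101, qty=8): fills=none; bids=[#1:8@101] asks=[-]
After op 2 [order #2] limit_sell(price=95, qty=8): fills=#1x#2:8@101; bids=[-] asks=[-]
After op 3 [order #3] limit_buy(price=99, qty=9): fills=none; bids=[#3:9@99] asks=[-]
After op 4 [order #4] limit_sell(price=96, qty=8): fills=#3x#4:8@99; bids=[#3:1@99] asks=[-]
After op 5 [order #5] limit_sell(price=97, qty=5): fills=#3x#5:1@99; bids=[-] asks=[#5:4@97]
After op 6 [order #6] limit_buy(price=97, qty=3): fills=#6x#5:3@97; bids=[-] asks=[#5:1@97]
After op 7 [order #7] limit_buy(price=95, qty=4): fills=none; bids=[#7:4@95] asks=[#5:1@97]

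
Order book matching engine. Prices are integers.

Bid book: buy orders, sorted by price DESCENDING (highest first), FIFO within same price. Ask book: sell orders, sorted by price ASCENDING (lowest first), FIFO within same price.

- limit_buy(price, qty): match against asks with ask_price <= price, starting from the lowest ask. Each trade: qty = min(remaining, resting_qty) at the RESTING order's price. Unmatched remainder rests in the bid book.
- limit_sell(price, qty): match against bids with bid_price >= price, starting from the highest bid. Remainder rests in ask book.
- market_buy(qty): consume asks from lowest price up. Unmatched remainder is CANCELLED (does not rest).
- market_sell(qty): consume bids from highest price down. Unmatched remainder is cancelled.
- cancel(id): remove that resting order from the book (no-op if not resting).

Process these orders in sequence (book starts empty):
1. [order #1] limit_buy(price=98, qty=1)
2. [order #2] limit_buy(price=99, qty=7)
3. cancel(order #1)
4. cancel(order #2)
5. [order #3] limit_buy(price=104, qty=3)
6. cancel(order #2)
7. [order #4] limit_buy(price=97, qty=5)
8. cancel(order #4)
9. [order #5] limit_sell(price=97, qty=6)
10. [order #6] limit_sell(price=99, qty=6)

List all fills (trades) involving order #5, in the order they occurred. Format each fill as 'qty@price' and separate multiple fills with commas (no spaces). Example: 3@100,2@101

After op 1 [order #1] limit_buy(price=98, qty=1): fills=none; bids=[#1:1@98] asks=[-]
After op 2 [order #2] limit_buy(price=99, qty=7): fills=none; bids=[#2:7@99 #1:1@98] asks=[-]
After op 3 cancel(order #1): fills=none; bids=[#2:7@99] asks=[-]
After op 4 cancel(order #2): fills=none; bids=[-] asks=[-]
After op 5 [order #3] limit_buy(price=104, qty=3): fills=none; bids=[#3:3@104] asks=[-]
After op 6 cancel(order #2): fills=none; bids=[#3:3@104] asks=[-]
After op 7 [order #4] limit_buy(price=97, qty=5): fills=none; bids=[#3:3@104 #4:5@97] asks=[-]
After op 8 cancel(order #4): fills=none; bids=[#3:3@104] asks=[-]
After op 9 [order #5] limit_sell(price=97, qty=6): fills=#3x#5:3@104; bids=[-] asks=[#5:3@97]
After op 10 [order #6] limit_sell(price=99, qty=6): fills=none; bids=[-] asks=[#5:3@97 #6:6@99]

Answer: 3@104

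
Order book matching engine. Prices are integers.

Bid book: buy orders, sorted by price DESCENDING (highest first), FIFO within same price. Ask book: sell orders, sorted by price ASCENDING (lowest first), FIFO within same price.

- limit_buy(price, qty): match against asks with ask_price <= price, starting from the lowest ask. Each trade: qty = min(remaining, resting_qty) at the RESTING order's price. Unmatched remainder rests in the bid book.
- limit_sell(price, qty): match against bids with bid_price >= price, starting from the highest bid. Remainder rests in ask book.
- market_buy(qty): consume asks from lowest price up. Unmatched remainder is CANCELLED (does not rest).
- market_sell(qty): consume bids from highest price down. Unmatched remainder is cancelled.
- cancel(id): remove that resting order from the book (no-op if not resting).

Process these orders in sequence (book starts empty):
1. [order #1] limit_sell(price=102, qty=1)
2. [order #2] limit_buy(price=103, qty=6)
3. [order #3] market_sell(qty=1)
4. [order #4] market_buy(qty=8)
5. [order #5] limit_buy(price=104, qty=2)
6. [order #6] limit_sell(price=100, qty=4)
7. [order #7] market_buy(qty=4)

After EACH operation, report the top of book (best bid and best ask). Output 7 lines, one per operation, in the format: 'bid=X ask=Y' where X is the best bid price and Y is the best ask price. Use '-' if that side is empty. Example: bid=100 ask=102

Answer: bid=- ask=102
bid=103 ask=-
bid=103 ask=-
bid=103 ask=-
bid=104 ask=-
bid=103 ask=-
bid=103 ask=-

Derivation:
After op 1 [order #1] limit_sell(price=102, qty=1): fills=none; bids=[-] asks=[#1:1@102]
After op 2 [order #2] limit_buy(price=103, qty=6): fills=#2x#1:1@102; bids=[#2:5@103] asks=[-]
After op 3 [order #3] market_sell(qty=1): fills=#2x#3:1@103; bids=[#2:4@103] asks=[-]
After op 4 [order #4] market_buy(qty=8): fills=none; bids=[#2:4@103] asks=[-]
After op 5 [order #5] limit_buy(price=104, qty=2): fills=none; bids=[#5:2@104 #2:4@103] asks=[-]
After op 6 [order #6] limit_sell(price=100, qty=4): fills=#5x#6:2@104 #2x#6:2@103; bids=[#2:2@103] asks=[-]
After op 7 [order #7] market_buy(qty=4): fills=none; bids=[#2:2@103] asks=[-]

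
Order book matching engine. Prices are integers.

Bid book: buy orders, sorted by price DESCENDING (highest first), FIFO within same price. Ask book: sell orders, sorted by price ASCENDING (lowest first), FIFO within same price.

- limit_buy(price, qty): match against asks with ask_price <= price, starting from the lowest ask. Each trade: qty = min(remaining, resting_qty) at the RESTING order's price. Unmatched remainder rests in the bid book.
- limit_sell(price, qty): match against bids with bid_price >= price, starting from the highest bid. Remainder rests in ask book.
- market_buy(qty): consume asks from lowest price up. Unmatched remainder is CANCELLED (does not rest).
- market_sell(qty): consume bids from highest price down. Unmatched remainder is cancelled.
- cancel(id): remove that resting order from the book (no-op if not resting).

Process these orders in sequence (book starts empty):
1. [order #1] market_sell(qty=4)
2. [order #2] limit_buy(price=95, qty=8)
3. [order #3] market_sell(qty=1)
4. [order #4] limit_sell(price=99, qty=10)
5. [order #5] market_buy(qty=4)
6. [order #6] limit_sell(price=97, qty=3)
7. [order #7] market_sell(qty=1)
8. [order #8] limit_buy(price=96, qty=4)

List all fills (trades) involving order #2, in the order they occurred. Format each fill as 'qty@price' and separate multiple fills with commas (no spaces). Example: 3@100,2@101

After op 1 [order #1] market_sell(qty=4): fills=none; bids=[-] asks=[-]
After op 2 [order #2] limit_buy(price=95, qty=8): fills=none; bids=[#2:8@95] asks=[-]
After op 3 [order #3] market_sell(qty=1): fills=#2x#3:1@95; bids=[#2:7@95] asks=[-]
After op 4 [order #4] limit_sell(price=99, qty=10): fills=none; bids=[#2:7@95] asks=[#4:10@99]
After op 5 [order #5] market_buy(qty=4): fills=#5x#4:4@99; bids=[#2:7@95] asks=[#4:6@99]
After op 6 [order #6] limit_sell(price=97, qty=3): fills=none; bids=[#2:7@95] asks=[#6:3@97 #4:6@99]
After op 7 [order #7] market_sell(qty=1): fills=#2x#7:1@95; bids=[#2:6@95] asks=[#6:3@97 #4:6@99]
After op 8 [order #8] limit_buy(price=96, qty=4): fills=none; bids=[#8:4@96 #2:6@95] asks=[#6:3@97 #4:6@99]

Answer: 1@95,1@95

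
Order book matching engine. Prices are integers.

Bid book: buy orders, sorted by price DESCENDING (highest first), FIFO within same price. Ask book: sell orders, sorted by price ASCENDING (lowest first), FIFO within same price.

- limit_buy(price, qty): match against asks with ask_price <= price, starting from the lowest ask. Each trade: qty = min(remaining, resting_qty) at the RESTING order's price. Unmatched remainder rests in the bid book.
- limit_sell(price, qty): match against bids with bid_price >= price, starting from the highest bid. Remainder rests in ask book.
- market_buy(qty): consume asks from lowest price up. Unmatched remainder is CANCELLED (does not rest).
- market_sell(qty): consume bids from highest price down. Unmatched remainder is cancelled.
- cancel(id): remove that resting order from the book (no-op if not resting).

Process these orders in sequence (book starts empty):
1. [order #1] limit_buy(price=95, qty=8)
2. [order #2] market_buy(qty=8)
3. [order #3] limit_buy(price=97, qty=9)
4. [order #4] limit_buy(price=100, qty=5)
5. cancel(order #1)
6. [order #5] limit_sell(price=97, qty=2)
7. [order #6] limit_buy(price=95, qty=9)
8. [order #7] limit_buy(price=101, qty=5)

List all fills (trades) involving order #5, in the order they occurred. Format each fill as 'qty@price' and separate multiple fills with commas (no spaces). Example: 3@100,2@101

After op 1 [order #1] limit_buy(price=95, qty=8): fills=none; bids=[#1:8@95] asks=[-]
After op 2 [order #2] market_buy(qty=8): fills=none; bids=[#1:8@95] asks=[-]
After op 3 [order #3] limit_buy(price=97, qty=9): fills=none; bids=[#3:9@97 #1:8@95] asks=[-]
After op 4 [order #4] limit_buy(price=100, qty=5): fills=none; bids=[#4:5@100 #3:9@97 #1:8@95] asks=[-]
After op 5 cancel(order #1): fills=none; bids=[#4:5@100 #3:9@97] asks=[-]
After op 6 [order #5] limit_sell(price=97, qty=2): fills=#4x#5:2@100; bids=[#4:3@100 #3:9@97] asks=[-]
After op 7 [order #6] limit_buy(price=95, qty=9): fills=none; bids=[#4:3@100 #3:9@97 #6:9@95] asks=[-]
After op 8 [order #7] limit_buy(price=101, qty=5): fills=none; bids=[#7:5@101 #4:3@100 #3:9@97 #6:9@95] asks=[-]

Answer: 2@100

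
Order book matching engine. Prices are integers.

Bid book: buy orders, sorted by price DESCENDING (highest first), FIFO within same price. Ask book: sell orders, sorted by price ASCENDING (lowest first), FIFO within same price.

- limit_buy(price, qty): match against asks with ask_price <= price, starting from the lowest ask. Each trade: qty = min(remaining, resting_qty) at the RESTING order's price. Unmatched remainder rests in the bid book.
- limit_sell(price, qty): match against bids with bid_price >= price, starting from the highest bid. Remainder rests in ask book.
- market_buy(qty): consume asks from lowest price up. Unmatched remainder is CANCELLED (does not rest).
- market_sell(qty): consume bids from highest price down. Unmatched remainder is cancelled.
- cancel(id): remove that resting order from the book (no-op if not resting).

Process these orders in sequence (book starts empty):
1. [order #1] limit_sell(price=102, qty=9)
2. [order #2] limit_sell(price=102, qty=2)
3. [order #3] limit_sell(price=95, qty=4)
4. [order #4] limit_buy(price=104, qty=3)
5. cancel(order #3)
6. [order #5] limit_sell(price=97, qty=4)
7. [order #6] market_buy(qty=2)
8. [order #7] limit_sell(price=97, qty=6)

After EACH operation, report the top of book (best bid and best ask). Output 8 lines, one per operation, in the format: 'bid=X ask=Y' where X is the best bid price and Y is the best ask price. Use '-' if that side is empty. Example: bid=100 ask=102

Answer: bid=- ask=102
bid=- ask=102
bid=- ask=95
bid=- ask=95
bid=- ask=102
bid=- ask=97
bid=- ask=97
bid=- ask=97

Derivation:
After op 1 [order #1] limit_sell(price=102, qty=9): fills=none; bids=[-] asks=[#1:9@102]
After op 2 [order #2] limit_sell(price=102, qty=2): fills=none; bids=[-] asks=[#1:9@102 #2:2@102]
After op 3 [order #3] limit_sell(price=95, qty=4): fills=none; bids=[-] asks=[#3:4@95 #1:9@102 #2:2@102]
After op 4 [order #4] limit_buy(price=104, qty=3): fills=#4x#3:3@95; bids=[-] asks=[#3:1@95 #1:9@102 #2:2@102]
After op 5 cancel(order #3): fills=none; bids=[-] asks=[#1:9@102 #2:2@102]
After op 6 [order #5] limit_sell(price=97, qty=4): fills=none; bids=[-] asks=[#5:4@97 #1:9@102 #2:2@102]
After op 7 [order #6] market_buy(qty=2): fills=#6x#5:2@97; bids=[-] asks=[#5:2@97 #1:9@102 #2:2@102]
After op 8 [order #7] limit_sell(price=97, qty=6): fills=none; bids=[-] asks=[#5:2@97 #7:6@97 #1:9@102 #2:2@102]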